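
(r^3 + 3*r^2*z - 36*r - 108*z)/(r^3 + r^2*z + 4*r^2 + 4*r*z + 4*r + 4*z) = (r^3 + 3*r^2*z - 36*r - 108*z)/(r^3 + r^2*z + 4*r^2 + 4*r*z + 4*r + 4*z)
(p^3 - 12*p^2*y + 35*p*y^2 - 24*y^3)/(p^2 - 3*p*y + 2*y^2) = (-p^2 + 11*p*y - 24*y^2)/(-p + 2*y)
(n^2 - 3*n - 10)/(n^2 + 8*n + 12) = (n - 5)/(n + 6)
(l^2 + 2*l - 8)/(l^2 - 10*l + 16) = (l + 4)/(l - 8)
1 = 1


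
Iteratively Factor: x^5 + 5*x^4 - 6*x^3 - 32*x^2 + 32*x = (x - 2)*(x^4 + 7*x^3 + 8*x^2 - 16*x) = (x - 2)*(x + 4)*(x^3 + 3*x^2 - 4*x) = (x - 2)*(x - 1)*(x + 4)*(x^2 + 4*x) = (x - 2)*(x - 1)*(x + 4)^2*(x)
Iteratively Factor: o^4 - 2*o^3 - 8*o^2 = (o + 2)*(o^3 - 4*o^2) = (o - 4)*(o + 2)*(o^2) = o*(o - 4)*(o + 2)*(o)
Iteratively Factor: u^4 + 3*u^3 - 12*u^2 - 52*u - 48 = (u + 2)*(u^3 + u^2 - 14*u - 24) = (u - 4)*(u + 2)*(u^2 + 5*u + 6) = (u - 4)*(u + 2)*(u + 3)*(u + 2)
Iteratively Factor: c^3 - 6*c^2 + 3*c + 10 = (c + 1)*(c^2 - 7*c + 10) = (c - 5)*(c + 1)*(c - 2)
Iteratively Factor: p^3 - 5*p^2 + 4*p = (p)*(p^2 - 5*p + 4) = p*(p - 4)*(p - 1)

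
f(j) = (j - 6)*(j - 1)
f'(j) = 2*j - 7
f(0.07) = 5.51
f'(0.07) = -6.86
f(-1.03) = 14.27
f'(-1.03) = -9.06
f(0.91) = 0.46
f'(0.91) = -5.18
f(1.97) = -3.91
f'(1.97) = -3.06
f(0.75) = 1.31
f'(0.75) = -5.50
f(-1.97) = 23.67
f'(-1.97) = -10.94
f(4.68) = -4.86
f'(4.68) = 2.36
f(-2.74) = 32.69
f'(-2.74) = -12.48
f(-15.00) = 336.00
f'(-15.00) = -37.00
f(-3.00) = 36.00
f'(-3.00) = -13.00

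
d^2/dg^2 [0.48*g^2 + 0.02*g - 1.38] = 0.960000000000000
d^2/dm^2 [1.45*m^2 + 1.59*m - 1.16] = 2.90000000000000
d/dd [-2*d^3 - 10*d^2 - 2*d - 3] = -6*d^2 - 20*d - 2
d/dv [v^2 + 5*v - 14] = 2*v + 5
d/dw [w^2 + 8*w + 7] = 2*w + 8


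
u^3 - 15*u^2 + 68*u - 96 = (u - 8)*(u - 4)*(u - 3)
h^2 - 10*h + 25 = (h - 5)^2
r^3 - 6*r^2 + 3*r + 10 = (r - 5)*(r - 2)*(r + 1)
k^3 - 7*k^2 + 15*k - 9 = (k - 3)^2*(k - 1)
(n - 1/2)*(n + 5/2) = n^2 + 2*n - 5/4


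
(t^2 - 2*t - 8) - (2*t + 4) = t^2 - 4*t - 12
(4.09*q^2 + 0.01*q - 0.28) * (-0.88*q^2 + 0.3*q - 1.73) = -3.5992*q^4 + 1.2182*q^3 - 6.8263*q^2 - 0.1013*q + 0.4844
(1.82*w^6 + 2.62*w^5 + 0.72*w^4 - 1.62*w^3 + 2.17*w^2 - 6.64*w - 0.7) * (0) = 0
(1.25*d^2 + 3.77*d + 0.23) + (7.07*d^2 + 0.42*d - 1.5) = 8.32*d^2 + 4.19*d - 1.27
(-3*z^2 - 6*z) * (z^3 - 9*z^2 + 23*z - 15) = -3*z^5 + 21*z^4 - 15*z^3 - 93*z^2 + 90*z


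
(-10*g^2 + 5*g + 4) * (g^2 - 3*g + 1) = -10*g^4 + 35*g^3 - 21*g^2 - 7*g + 4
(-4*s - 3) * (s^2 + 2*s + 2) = -4*s^3 - 11*s^2 - 14*s - 6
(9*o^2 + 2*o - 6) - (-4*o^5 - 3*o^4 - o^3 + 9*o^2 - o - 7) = 4*o^5 + 3*o^4 + o^3 + 3*o + 1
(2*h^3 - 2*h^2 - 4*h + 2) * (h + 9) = 2*h^4 + 16*h^3 - 22*h^2 - 34*h + 18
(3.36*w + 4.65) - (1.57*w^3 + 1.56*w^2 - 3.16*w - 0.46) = -1.57*w^3 - 1.56*w^2 + 6.52*w + 5.11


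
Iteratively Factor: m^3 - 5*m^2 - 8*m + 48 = (m - 4)*(m^2 - m - 12) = (m - 4)^2*(m + 3)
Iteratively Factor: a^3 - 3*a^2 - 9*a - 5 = (a + 1)*(a^2 - 4*a - 5) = (a - 5)*(a + 1)*(a + 1)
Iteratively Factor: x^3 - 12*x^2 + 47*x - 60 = (x - 4)*(x^2 - 8*x + 15) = (x - 5)*(x - 4)*(x - 3)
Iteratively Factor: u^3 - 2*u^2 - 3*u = (u + 1)*(u^2 - 3*u) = u*(u + 1)*(u - 3)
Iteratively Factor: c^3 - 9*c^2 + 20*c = (c - 5)*(c^2 - 4*c) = (c - 5)*(c - 4)*(c)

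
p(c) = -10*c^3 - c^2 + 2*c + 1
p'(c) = -30*c^2 - 2*c + 2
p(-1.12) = 11.55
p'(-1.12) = -33.39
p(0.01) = 1.02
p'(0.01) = 1.98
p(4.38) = -849.70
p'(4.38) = -582.29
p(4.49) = -915.37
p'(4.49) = -611.78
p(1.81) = -57.95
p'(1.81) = -99.90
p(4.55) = -952.57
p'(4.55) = -628.18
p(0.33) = 1.19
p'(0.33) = -1.93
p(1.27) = -18.56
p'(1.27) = -48.93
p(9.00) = -7352.00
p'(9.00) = -2446.00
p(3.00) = -272.00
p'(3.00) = -274.00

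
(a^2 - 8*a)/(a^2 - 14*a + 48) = a/(a - 6)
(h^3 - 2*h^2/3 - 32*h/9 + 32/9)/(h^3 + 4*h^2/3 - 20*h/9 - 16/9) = (3*h - 4)/(3*h + 2)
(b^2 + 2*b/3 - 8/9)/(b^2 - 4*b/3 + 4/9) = (3*b + 4)/(3*b - 2)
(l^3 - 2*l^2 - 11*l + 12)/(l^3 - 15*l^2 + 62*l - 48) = (l^2 - l - 12)/(l^2 - 14*l + 48)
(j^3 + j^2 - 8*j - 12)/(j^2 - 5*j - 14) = (j^2 - j - 6)/(j - 7)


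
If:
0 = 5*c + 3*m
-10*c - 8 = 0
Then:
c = -4/5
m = 4/3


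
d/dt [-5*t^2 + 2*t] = 2 - 10*t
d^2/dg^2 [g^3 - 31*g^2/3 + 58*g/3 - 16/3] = 6*g - 62/3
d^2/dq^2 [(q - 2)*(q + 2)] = 2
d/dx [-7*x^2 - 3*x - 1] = -14*x - 3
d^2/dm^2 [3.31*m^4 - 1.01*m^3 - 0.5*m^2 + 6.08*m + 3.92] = 39.72*m^2 - 6.06*m - 1.0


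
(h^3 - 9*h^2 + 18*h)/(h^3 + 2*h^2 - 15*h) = (h - 6)/(h + 5)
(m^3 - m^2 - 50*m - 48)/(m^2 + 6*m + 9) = (m^3 - m^2 - 50*m - 48)/(m^2 + 6*m + 9)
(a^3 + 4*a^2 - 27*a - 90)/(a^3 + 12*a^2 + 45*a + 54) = (a - 5)/(a + 3)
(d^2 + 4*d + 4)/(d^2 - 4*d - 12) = (d + 2)/(d - 6)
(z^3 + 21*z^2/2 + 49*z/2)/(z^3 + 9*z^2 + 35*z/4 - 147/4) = 2*z/(2*z - 3)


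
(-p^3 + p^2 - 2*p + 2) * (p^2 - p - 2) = -p^5 + 2*p^4 - p^3 + 2*p^2 + 2*p - 4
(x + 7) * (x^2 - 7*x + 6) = x^3 - 43*x + 42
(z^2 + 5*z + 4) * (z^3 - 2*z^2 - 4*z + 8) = z^5 + 3*z^4 - 10*z^3 - 20*z^2 + 24*z + 32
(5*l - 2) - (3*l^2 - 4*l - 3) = -3*l^2 + 9*l + 1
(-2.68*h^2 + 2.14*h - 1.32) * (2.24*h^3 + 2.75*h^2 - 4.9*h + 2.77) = -6.0032*h^5 - 2.5764*h^4 + 16.0602*h^3 - 21.5396*h^2 + 12.3958*h - 3.6564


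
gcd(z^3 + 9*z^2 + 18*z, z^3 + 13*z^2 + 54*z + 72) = z^2 + 9*z + 18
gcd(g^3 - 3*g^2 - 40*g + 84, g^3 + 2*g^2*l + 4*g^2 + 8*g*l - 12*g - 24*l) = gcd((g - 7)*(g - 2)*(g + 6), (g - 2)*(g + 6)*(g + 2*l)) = g^2 + 4*g - 12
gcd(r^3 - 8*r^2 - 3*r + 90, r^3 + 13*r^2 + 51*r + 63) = r + 3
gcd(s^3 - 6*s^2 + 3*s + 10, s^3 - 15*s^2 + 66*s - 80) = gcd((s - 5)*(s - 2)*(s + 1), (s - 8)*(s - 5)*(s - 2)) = s^2 - 7*s + 10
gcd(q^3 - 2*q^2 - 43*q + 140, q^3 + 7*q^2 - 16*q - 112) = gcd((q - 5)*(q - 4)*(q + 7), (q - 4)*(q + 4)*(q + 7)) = q^2 + 3*q - 28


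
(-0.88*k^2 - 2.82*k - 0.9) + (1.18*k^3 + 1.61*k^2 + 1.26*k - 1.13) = 1.18*k^3 + 0.73*k^2 - 1.56*k - 2.03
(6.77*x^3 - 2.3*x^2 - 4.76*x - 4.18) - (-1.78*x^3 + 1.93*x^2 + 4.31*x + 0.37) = 8.55*x^3 - 4.23*x^2 - 9.07*x - 4.55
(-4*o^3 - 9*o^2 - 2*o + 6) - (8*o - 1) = -4*o^3 - 9*o^2 - 10*o + 7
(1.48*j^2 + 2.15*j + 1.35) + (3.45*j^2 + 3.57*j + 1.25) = 4.93*j^2 + 5.72*j + 2.6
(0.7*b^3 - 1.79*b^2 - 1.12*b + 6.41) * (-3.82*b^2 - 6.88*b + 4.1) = -2.674*b^5 + 2.0218*b^4 + 19.4636*b^3 - 24.1196*b^2 - 48.6928*b + 26.281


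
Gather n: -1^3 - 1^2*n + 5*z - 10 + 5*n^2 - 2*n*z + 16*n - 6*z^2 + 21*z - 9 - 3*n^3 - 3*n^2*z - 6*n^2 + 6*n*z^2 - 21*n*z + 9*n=-3*n^3 + n^2*(-3*z - 1) + n*(6*z^2 - 23*z + 24) - 6*z^2 + 26*z - 20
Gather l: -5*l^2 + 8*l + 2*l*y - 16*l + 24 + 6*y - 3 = -5*l^2 + l*(2*y - 8) + 6*y + 21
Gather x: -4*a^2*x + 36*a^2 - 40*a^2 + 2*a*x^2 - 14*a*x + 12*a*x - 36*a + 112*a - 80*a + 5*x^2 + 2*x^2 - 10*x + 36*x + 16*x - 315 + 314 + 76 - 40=-4*a^2 - 4*a + x^2*(2*a + 7) + x*(-4*a^2 - 2*a + 42) + 35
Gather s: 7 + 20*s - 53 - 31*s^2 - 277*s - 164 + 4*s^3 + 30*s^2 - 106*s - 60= 4*s^3 - s^2 - 363*s - 270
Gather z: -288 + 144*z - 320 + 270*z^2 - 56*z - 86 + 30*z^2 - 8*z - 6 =300*z^2 + 80*z - 700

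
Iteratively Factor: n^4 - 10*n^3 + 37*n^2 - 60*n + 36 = (n - 3)*(n^3 - 7*n^2 + 16*n - 12) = (n - 3)^2*(n^2 - 4*n + 4) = (n - 3)^2*(n - 2)*(n - 2)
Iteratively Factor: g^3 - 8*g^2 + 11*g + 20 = (g - 4)*(g^2 - 4*g - 5) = (g - 4)*(g + 1)*(g - 5)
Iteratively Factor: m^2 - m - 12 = (m - 4)*(m + 3)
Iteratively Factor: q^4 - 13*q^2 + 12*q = (q)*(q^3 - 13*q + 12) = q*(q - 1)*(q^2 + q - 12) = q*(q - 1)*(q + 4)*(q - 3)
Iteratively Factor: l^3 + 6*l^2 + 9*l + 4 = (l + 1)*(l^2 + 5*l + 4) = (l + 1)*(l + 4)*(l + 1)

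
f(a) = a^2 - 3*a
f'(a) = 2*a - 3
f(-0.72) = 2.68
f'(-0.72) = -4.44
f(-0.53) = 1.87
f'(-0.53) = -4.06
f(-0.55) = 1.95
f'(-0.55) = -4.10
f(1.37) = -2.23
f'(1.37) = -0.26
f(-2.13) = 10.93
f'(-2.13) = -7.26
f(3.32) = 1.06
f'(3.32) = 3.64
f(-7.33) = 75.72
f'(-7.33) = -17.66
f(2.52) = -1.21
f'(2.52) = 2.04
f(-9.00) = 108.00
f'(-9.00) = -21.00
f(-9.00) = 108.00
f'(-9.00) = -21.00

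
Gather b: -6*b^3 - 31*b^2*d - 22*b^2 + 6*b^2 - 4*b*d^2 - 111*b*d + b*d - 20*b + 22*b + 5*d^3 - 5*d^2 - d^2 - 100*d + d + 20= -6*b^3 + b^2*(-31*d - 16) + b*(-4*d^2 - 110*d + 2) + 5*d^3 - 6*d^2 - 99*d + 20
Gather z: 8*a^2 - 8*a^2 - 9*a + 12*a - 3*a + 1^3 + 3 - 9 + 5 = 0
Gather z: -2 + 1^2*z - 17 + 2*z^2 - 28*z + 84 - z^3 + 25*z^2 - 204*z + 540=-z^3 + 27*z^2 - 231*z + 605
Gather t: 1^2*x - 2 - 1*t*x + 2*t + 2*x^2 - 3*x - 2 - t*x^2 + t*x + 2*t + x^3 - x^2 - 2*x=t*(4 - x^2) + x^3 + x^2 - 4*x - 4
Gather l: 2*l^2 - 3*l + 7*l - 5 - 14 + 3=2*l^2 + 4*l - 16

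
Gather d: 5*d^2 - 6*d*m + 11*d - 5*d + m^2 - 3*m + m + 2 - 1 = 5*d^2 + d*(6 - 6*m) + m^2 - 2*m + 1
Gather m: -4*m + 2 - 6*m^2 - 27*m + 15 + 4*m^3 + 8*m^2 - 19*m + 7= 4*m^3 + 2*m^2 - 50*m + 24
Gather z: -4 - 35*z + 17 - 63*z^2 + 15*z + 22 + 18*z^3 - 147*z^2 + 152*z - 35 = 18*z^3 - 210*z^2 + 132*z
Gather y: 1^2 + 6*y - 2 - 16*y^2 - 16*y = -16*y^2 - 10*y - 1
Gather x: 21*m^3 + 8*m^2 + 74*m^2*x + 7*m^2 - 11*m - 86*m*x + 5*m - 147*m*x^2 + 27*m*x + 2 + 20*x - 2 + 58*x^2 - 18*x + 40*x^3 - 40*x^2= 21*m^3 + 15*m^2 - 6*m + 40*x^3 + x^2*(18 - 147*m) + x*(74*m^2 - 59*m + 2)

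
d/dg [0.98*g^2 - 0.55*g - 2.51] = 1.96*g - 0.55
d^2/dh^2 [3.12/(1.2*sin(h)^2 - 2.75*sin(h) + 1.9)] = (-17.9712*sin(h)^4 + 30.888*sin(h)^3 + 31.8162*sin(h)^2 - 78.078*sin(h) + 32.9628)/(1.2*sin(h)^2 - 2.75*sin(h) + 1.9)^3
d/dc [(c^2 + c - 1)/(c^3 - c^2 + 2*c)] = (-c^4 - 2*c^3 + 6*c^2 - 2*c + 2)/(c^2*(c^4 - 2*c^3 + 5*c^2 - 4*c + 4))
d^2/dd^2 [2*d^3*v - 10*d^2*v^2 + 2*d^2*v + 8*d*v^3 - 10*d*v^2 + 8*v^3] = 4*v*(3*d - 5*v + 1)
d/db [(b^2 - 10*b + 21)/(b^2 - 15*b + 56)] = -5/(b^2 - 16*b + 64)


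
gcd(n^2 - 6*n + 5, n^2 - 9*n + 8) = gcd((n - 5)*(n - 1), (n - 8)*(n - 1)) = n - 1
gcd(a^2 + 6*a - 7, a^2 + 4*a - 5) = a - 1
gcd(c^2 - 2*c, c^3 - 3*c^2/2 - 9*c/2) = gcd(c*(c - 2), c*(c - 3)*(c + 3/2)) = c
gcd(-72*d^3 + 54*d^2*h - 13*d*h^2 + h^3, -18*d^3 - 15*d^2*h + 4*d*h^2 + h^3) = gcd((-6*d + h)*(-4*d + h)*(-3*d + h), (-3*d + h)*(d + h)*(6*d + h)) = 3*d - h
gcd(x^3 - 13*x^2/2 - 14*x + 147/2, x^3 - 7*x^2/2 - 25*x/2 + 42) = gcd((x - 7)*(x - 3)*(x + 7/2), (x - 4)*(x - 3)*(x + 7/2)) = x^2 + x/2 - 21/2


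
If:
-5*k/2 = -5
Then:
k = 2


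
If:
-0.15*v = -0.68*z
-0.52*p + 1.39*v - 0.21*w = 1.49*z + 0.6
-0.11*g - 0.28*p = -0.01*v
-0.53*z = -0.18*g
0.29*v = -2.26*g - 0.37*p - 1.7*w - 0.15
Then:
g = 0.27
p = -0.09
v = 0.42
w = -0.50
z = 0.09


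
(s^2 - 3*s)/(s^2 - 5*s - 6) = s*(3 - s)/(-s^2 + 5*s + 6)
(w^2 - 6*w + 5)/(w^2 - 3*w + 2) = (w - 5)/(w - 2)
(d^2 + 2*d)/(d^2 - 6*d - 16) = d/(d - 8)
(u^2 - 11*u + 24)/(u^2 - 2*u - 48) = (u - 3)/(u + 6)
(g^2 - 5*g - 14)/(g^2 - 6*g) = (g^2 - 5*g - 14)/(g*(g - 6))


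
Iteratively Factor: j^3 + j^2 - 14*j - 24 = (j + 3)*(j^2 - 2*j - 8) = (j - 4)*(j + 3)*(j + 2)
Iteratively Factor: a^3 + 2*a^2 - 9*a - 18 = (a + 3)*(a^2 - a - 6) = (a - 3)*(a + 3)*(a + 2)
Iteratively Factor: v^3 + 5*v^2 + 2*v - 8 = (v + 4)*(v^2 + v - 2) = (v - 1)*(v + 4)*(v + 2)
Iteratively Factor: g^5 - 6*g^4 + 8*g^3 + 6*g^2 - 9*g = (g + 1)*(g^4 - 7*g^3 + 15*g^2 - 9*g) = (g - 1)*(g + 1)*(g^3 - 6*g^2 + 9*g) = g*(g - 1)*(g + 1)*(g^2 - 6*g + 9) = g*(g - 3)*(g - 1)*(g + 1)*(g - 3)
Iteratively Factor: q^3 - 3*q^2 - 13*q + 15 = (q - 1)*(q^2 - 2*q - 15) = (q - 5)*(q - 1)*(q + 3)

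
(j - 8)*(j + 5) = j^2 - 3*j - 40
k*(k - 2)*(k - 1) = k^3 - 3*k^2 + 2*k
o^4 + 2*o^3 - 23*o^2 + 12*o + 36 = (o - 3)*(o - 2)*(o + 1)*(o + 6)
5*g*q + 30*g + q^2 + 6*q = (5*g + q)*(q + 6)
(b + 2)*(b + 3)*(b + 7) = b^3 + 12*b^2 + 41*b + 42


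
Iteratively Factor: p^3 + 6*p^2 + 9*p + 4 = (p + 4)*(p^2 + 2*p + 1) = (p + 1)*(p + 4)*(p + 1)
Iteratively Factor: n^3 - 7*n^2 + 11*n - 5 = (n - 1)*(n^2 - 6*n + 5) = (n - 1)^2*(n - 5)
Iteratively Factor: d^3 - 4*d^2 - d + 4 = (d - 1)*(d^2 - 3*d - 4) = (d - 1)*(d + 1)*(d - 4)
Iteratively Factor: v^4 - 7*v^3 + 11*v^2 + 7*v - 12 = (v - 4)*(v^3 - 3*v^2 - v + 3) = (v - 4)*(v - 1)*(v^2 - 2*v - 3) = (v - 4)*(v - 3)*(v - 1)*(v + 1)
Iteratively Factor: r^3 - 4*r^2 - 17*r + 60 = (r - 5)*(r^2 + r - 12) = (r - 5)*(r - 3)*(r + 4)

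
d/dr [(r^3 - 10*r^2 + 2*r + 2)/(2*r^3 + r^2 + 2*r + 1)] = (21*r^4 - 4*r^3 - 31*r^2 - 24*r - 2)/(4*r^6 + 4*r^5 + 9*r^4 + 8*r^3 + 6*r^2 + 4*r + 1)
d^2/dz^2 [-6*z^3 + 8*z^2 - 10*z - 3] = 16 - 36*z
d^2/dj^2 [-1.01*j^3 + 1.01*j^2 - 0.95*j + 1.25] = 2.02 - 6.06*j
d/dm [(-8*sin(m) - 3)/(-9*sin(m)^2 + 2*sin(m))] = 6*(-12*cos(m) - 9/tan(m) + cos(m)/sin(m)^2)/(9*sin(m) - 2)^2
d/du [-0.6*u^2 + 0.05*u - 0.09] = 0.05 - 1.2*u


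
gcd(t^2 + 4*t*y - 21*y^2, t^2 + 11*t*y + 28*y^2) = t + 7*y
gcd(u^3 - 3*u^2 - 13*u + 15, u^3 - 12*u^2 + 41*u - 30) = u^2 - 6*u + 5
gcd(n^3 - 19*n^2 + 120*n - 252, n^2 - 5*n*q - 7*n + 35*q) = n - 7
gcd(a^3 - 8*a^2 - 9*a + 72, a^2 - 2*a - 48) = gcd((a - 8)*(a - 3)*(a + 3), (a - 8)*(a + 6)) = a - 8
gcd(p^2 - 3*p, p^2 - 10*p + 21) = p - 3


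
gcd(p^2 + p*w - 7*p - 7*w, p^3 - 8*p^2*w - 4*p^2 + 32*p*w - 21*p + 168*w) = p - 7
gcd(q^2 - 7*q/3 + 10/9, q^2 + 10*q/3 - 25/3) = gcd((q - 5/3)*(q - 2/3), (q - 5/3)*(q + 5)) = q - 5/3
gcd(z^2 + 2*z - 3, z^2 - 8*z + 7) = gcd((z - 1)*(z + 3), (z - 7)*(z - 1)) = z - 1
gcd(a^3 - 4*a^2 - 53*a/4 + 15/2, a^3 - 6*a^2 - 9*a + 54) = a - 6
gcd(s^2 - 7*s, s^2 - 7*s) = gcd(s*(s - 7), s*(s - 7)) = s^2 - 7*s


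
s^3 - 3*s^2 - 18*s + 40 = (s - 5)*(s - 2)*(s + 4)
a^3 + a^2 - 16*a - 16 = (a - 4)*(a + 1)*(a + 4)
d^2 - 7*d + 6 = (d - 6)*(d - 1)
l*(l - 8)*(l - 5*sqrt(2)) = l^3 - 8*l^2 - 5*sqrt(2)*l^2 + 40*sqrt(2)*l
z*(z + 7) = z^2 + 7*z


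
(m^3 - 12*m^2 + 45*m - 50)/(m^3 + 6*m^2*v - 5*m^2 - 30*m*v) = (m^2 - 7*m + 10)/(m*(m + 6*v))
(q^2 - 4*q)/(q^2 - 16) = q/(q + 4)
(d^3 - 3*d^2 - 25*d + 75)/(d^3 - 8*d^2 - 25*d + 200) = (d - 3)/(d - 8)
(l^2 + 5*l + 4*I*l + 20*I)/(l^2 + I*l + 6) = (l^2 + l*(5 + 4*I) + 20*I)/(l^2 + I*l + 6)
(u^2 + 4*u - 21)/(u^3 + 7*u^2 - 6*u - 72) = (u + 7)/(u^2 + 10*u + 24)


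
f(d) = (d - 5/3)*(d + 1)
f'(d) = 2*d - 2/3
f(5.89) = 29.10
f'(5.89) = 11.11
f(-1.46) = 1.44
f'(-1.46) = -3.59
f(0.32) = -1.78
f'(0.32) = -0.03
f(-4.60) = 22.56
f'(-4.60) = -9.87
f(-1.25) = 0.73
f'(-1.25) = -3.17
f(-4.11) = 17.97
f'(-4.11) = -8.89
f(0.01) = -1.67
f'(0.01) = -0.65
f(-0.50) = -1.08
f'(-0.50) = -1.67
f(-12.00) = 150.33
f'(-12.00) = -24.67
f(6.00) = 30.33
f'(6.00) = 11.33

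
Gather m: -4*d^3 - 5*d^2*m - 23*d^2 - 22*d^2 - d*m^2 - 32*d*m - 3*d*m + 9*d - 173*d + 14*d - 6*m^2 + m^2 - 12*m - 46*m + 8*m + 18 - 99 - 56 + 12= -4*d^3 - 45*d^2 - 150*d + m^2*(-d - 5) + m*(-5*d^2 - 35*d - 50) - 125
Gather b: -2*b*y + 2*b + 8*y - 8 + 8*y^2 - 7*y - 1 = b*(2 - 2*y) + 8*y^2 + y - 9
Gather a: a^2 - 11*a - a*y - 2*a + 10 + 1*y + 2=a^2 + a*(-y - 13) + y + 12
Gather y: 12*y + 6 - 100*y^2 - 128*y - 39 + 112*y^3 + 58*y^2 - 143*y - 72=112*y^3 - 42*y^2 - 259*y - 105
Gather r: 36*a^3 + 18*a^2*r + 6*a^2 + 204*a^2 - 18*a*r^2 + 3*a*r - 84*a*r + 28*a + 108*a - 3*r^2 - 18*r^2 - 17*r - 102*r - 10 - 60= 36*a^3 + 210*a^2 + 136*a + r^2*(-18*a - 21) + r*(18*a^2 - 81*a - 119) - 70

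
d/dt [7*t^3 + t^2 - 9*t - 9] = 21*t^2 + 2*t - 9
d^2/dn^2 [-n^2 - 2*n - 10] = -2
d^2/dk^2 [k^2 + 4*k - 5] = 2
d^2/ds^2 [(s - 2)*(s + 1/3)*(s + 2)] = 6*s + 2/3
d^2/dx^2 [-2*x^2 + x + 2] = -4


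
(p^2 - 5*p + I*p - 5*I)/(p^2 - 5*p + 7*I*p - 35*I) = (p + I)/(p + 7*I)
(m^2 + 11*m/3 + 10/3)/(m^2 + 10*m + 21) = (3*m^2 + 11*m + 10)/(3*(m^2 + 10*m + 21))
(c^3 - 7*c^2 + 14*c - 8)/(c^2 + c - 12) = (c^3 - 7*c^2 + 14*c - 8)/(c^2 + c - 12)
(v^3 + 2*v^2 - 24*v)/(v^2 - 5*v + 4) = v*(v + 6)/(v - 1)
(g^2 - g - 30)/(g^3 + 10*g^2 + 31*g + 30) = (g - 6)/(g^2 + 5*g + 6)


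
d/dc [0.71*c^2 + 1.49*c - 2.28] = 1.42*c + 1.49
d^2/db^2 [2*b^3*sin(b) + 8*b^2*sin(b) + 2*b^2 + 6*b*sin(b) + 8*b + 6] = -2*b^3*sin(b) - 8*b^2*sin(b) + 12*b^2*cos(b) + 6*b*sin(b) + 32*b*cos(b) + 16*sin(b) + 12*cos(b) + 4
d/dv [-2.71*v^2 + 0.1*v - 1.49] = 0.1 - 5.42*v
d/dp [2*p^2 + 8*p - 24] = 4*p + 8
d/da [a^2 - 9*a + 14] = 2*a - 9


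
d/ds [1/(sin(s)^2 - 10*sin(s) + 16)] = 2*(5 - sin(s))*cos(s)/(sin(s)^2 - 10*sin(s) + 16)^2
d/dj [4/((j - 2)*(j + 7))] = 4*(-2*j - 5)/(j^4 + 10*j^3 - 3*j^2 - 140*j + 196)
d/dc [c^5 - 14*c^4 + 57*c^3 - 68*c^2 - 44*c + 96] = 5*c^4 - 56*c^3 + 171*c^2 - 136*c - 44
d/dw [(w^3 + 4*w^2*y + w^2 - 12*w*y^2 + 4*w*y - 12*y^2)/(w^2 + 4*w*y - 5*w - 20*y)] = (-(2*w + 4*y - 5)*(w^3 + 4*w^2*y + w^2 - 12*w*y^2 + 4*w*y - 12*y^2) + (w^2 + 4*w*y - 5*w - 20*y)*(3*w^2 + 8*w*y + 2*w - 12*y^2 + 4*y))/(w^2 + 4*w*y - 5*w - 20*y)^2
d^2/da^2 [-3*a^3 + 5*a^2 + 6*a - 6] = 10 - 18*a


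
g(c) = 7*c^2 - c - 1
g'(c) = 14*c - 1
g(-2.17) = 34.13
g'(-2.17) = -31.38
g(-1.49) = 16.03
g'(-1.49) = -21.86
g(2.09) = 27.49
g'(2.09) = 28.26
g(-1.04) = 7.61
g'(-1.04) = -15.56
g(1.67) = 16.85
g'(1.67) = 22.38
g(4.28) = 122.95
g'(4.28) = 58.92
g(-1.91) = 26.45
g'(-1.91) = -27.74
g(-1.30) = 12.13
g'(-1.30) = -19.20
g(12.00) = 995.00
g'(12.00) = 167.00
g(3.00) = 59.00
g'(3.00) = 41.00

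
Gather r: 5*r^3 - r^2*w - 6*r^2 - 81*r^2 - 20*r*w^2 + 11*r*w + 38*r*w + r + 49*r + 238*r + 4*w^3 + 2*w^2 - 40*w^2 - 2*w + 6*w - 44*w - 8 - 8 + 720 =5*r^3 + r^2*(-w - 87) + r*(-20*w^2 + 49*w + 288) + 4*w^3 - 38*w^2 - 40*w + 704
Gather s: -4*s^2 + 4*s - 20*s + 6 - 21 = -4*s^2 - 16*s - 15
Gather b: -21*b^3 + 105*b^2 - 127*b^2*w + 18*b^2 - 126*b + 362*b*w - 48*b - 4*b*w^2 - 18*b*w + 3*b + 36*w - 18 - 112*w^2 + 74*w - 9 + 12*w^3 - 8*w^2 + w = -21*b^3 + b^2*(123 - 127*w) + b*(-4*w^2 + 344*w - 171) + 12*w^3 - 120*w^2 + 111*w - 27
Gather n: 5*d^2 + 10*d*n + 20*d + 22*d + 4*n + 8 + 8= 5*d^2 + 42*d + n*(10*d + 4) + 16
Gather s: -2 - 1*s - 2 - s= -2*s - 4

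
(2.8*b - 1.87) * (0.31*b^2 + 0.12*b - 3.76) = 0.868*b^3 - 0.2437*b^2 - 10.7524*b + 7.0312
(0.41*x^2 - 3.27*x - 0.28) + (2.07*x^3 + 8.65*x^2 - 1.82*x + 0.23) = 2.07*x^3 + 9.06*x^2 - 5.09*x - 0.05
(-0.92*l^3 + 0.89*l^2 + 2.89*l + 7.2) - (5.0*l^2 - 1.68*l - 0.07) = -0.92*l^3 - 4.11*l^2 + 4.57*l + 7.27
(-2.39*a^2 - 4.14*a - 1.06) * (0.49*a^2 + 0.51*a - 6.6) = -1.1711*a^4 - 3.2475*a^3 + 13.1432*a^2 + 26.7834*a + 6.996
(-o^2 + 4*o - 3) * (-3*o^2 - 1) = 3*o^4 - 12*o^3 + 10*o^2 - 4*o + 3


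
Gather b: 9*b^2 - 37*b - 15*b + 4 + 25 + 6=9*b^2 - 52*b + 35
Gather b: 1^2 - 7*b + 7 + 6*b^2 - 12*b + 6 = 6*b^2 - 19*b + 14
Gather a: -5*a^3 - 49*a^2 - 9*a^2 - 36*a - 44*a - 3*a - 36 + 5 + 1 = -5*a^3 - 58*a^2 - 83*a - 30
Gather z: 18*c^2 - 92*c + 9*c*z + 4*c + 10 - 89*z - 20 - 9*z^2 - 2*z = 18*c^2 - 88*c - 9*z^2 + z*(9*c - 91) - 10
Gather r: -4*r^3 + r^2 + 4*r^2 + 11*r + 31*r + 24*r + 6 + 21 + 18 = -4*r^3 + 5*r^2 + 66*r + 45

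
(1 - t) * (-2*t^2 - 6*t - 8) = 2*t^3 + 4*t^2 + 2*t - 8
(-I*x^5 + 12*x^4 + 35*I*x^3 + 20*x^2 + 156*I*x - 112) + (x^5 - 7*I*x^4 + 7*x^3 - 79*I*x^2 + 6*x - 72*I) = x^5 - I*x^5 + 12*x^4 - 7*I*x^4 + 7*x^3 + 35*I*x^3 + 20*x^2 - 79*I*x^2 + 6*x + 156*I*x - 112 - 72*I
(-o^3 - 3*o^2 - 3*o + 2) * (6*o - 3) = -6*o^4 - 15*o^3 - 9*o^2 + 21*o - 6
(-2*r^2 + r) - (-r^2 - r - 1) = -r^2 + 2*r + 1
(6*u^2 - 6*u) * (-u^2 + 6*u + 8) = -6*u^4 + 42*u^3 + 12*u^2 - 48*u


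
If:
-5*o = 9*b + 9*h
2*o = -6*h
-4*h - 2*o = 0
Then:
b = 0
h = 0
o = 0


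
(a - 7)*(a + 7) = a^2 - 49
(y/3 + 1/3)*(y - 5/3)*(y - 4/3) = y^3/3 - 2*y^2/3 - 7*y/27 + 20/27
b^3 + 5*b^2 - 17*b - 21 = (b - 3)*(b + 1)*(b + 7)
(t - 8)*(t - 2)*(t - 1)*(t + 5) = t^4 - 6*t^3 - 29*t^2 + 114*t - 80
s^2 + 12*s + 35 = (s + 5)*(s + 7)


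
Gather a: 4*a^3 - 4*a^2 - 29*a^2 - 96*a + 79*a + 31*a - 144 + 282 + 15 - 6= 4*a^3 - 33*a^2 + 14*a + 147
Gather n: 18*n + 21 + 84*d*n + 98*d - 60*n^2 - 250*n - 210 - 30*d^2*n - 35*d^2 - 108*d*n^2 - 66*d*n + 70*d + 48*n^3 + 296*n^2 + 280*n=-35*d^2 + 168*d + 48*n^3 + n^2*(236 - 108*d) + n*(-30*d^2 + 18*d + 48) - 189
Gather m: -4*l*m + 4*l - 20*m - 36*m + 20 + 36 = 4*l + m*(-4*l - 56) + 56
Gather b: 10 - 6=4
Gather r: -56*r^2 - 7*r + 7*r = -56*r^2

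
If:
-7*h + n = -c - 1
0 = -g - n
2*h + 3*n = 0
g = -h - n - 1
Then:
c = -26/3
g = -2/3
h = -1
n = 2/3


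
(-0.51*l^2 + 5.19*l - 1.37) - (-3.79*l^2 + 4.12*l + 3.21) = 3.28*l^2 + 1.07*l - 4.58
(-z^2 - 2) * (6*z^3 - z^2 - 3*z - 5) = -6*z^5 + z^4 - 9*z^3 + 7*z^2 + 6*z + 10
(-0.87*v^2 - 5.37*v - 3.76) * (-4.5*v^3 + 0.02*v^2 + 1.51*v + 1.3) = 3.915*v^5 + 24.1476*v^4 + 15.4989*v^3 - 9.3149*v^2 - 12.6586*v - 4.888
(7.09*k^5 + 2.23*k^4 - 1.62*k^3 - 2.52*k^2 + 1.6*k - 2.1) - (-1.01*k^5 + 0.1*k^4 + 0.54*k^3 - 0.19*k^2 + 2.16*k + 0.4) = 8.1*k^5 + 2.13*k^4 - 2.16*k^3 - 2.33*k^2 - 0.56*k - 2.5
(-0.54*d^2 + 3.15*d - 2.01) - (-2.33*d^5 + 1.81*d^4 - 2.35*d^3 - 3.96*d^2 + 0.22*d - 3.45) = 2.33*d^5 - 1.81*d^4 + 2.35*d^3 + 3.42*d^2 + 2.93*d + 1.44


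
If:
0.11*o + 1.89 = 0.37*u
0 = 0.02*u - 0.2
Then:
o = 16.45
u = 10.00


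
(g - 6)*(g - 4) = g^2 - 10*g + 24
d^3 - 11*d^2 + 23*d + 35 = (d - 7)*(d - 5)*(d + 1)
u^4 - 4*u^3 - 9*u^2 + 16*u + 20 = (u - 5)*(u - 2)*(u + 1)*(u + 2)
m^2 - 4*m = m*(m - 4)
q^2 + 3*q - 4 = (q - 1)*(q + 4)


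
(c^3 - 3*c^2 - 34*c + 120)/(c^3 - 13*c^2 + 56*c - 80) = (c + 6)/(c - 4)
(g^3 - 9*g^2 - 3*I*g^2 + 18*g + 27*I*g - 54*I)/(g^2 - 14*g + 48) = (g^2 - 3*g*(1 + I) + 9*I)/(g - 8)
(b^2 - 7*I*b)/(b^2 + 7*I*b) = (b - 7*I)/(b + 7*I)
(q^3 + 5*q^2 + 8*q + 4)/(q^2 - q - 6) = (q^2 + 3*q + 2)/(q - 3)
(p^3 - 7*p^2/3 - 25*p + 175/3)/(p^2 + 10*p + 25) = (3*p^2 - 22*p + 35)/(3*(p + 5))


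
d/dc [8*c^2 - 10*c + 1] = 16*c - 10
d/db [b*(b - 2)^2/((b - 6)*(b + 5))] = (b^4 - 2*b^3 - 90*b^2 + 240*b - 120)/(b^4 - 2*b^3 - 59*b^2 + 60*b + 900)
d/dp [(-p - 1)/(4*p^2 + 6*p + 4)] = (2*p^2 + 4*p + 1)/(2*(4*p^4 + 12*p^3 + 17*p^2 + 12*p + 4))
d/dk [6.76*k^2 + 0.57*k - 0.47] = 13.52*k + 0.57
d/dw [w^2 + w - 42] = 2*w + 1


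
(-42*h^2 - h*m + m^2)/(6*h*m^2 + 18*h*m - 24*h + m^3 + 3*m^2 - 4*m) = (-7*h + m)/(m^2 + 3*m - 4)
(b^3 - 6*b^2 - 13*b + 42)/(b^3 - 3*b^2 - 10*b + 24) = (b - 7)/(b - 4)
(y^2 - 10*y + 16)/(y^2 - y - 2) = (y - 8)/(y + 1)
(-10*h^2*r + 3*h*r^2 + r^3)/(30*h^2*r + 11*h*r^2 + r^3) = (-2*h + r)/(6*h + r)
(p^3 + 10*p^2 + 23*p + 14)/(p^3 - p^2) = (p^3 + 10*p^2 + 23*p + 14)/(p^2*(p - 1))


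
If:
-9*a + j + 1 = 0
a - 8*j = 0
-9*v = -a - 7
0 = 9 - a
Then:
No Solution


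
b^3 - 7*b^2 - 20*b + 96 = (b - 8)*(b - 3)*(b + 4)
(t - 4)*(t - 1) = t^2 - 5*t + 4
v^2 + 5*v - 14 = (v - 2)*(v + 7)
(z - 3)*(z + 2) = z^2 - z - 6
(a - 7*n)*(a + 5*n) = a^2 - 2*a*n - 35*n^2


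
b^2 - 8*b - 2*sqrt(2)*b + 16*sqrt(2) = (b - 8)*(b - 2*sqrt(2))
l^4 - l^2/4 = l^2*(l - 1/2)*(l + 1/2)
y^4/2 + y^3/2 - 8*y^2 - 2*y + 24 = (y/2 + 1)*(y - 3)*(y - 2)*(y + 4)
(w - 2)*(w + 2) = w^2 - 4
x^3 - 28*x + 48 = (x - 4)*(x - 2)*(x + 6)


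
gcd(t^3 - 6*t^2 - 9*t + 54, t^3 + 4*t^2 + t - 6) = t + 3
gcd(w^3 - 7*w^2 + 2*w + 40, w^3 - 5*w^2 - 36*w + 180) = w - 5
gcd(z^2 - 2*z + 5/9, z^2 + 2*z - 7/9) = z - 1/3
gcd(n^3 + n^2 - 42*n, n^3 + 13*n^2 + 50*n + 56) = n + 7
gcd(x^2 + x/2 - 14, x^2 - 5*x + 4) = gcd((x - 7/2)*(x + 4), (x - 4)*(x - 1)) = 1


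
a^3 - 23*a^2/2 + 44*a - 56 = (a - 4)^2*(a - 7/2)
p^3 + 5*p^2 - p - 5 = (p - 1)*(p + 1)*(p + 5)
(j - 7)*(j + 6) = j^2 - j - 42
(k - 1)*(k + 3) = k^2 + 2*k - 3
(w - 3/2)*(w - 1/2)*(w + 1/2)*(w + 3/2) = w^4 - 5*w^2/2 + 9/16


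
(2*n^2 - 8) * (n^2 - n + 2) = 2*n^4 - 2*n^3 - 4*n^2 + 8*n - 16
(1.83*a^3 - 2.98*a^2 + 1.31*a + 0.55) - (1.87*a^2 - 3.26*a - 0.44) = 1.83*a^3 - 4.85*a^2 + 4.57*a + 0.99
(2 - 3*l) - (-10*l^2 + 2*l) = 10*l^2 - 5*l + 2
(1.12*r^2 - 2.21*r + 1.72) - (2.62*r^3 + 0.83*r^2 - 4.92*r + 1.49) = -2.62*r^3 + 0.29*r^2 + 2.71*r + 0.23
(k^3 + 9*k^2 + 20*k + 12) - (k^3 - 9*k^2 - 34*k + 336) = 18*k^2 + 54*k - 324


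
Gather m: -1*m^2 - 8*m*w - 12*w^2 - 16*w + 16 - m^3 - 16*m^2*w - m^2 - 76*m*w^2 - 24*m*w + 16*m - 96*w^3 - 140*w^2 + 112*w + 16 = -m^3 + m^2*(-16*w - 2) + m*(-76*w^2 - 32*w + 16) - 96*w^3 - 152*w^2 + 96*w + 32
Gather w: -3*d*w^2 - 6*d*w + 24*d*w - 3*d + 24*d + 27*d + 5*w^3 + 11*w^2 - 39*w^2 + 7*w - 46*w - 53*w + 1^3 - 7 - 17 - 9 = 48*d + 5*w^3 + w^2*(-3*d - 28) + w*(18*d - 92) - 32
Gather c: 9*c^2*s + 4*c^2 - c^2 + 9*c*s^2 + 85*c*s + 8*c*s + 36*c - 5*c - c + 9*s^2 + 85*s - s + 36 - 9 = c^2*(9*s + 3) + c*(9*s^2 + 93*s + 30) + 9*s^2 + 84*s + 27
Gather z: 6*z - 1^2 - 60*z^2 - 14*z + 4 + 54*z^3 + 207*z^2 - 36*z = 54*z^3 + 147*z^2 - 44*z + 3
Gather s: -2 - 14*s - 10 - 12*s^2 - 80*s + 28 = -12*s^2 - 94*s + 16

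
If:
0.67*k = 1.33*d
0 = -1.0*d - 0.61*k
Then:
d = 0.00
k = 0.00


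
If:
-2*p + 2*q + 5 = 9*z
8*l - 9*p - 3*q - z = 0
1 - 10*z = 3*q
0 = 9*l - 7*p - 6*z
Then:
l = 1696/1949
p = 1770/1949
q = -947/1949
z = 479/1949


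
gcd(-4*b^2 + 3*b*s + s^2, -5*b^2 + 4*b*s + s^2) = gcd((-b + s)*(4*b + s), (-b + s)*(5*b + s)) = -b + s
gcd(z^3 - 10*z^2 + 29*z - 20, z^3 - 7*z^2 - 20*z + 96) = 1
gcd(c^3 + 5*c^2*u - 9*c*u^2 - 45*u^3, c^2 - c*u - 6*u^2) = -c + 3*u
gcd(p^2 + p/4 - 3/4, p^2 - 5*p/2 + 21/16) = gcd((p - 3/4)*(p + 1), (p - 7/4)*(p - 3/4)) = p - 3/4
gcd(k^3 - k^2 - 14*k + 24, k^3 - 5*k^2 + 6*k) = k^2 - 5*k + 6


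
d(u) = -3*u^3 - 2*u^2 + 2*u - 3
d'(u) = -9*u^2 - 4*u + 2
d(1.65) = -18.62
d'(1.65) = -29.10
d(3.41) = -138.39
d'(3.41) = -116.29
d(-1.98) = 8.49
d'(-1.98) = -25.36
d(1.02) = -6.22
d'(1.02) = -11.44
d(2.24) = -42.27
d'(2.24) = -52.12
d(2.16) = -38.24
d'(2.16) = -48.63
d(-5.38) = 395.51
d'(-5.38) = -236.98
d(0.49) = -2.85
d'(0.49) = -2.12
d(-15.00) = 9642.00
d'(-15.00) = -1963.00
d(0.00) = -3.00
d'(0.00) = 2.00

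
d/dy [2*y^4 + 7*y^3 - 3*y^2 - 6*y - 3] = 8*y^3 + 21*y^2 - 6*y - 6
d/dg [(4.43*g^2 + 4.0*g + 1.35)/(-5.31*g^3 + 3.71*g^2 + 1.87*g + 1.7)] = (23.5233*g^4 + 42.48*g^3 + 14.9496*g^2 + 5.045*g + 4.2755)/(28.1961*g^6 - 39.4002*g^5 - 6.0953*g^4 - 4.1786*g^3 + 16.1109*g^2 + 6.358*g + 2.89)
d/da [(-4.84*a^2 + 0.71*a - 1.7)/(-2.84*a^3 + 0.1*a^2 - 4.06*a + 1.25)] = (-13.7456*a^4 + 4.0328*a^3 + 5.09539999999999*a^2 - 11.76*a - 6.0145)/(8.0656*a^6 - 0.568*a^5 + 23.0708*a^4 - 7.912*a^3 + 16.7336*a^2 - 10.15*a + 1.5625)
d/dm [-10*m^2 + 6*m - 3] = 6 - 20*m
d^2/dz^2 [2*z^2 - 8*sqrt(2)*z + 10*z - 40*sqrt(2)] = 4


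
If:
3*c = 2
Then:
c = 2/3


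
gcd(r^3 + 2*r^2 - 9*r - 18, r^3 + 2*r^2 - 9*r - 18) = r^3 + 2*r^2 - 9*r - 18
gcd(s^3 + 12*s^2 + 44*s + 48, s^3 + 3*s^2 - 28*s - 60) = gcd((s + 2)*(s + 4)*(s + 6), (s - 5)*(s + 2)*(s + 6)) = s^2 + 8*s + 12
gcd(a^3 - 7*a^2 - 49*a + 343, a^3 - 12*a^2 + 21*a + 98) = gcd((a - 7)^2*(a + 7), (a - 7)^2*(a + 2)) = a^2 - 14*a + 49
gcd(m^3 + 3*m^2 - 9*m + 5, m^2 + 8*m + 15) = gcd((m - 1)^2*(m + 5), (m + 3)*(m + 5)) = m + 5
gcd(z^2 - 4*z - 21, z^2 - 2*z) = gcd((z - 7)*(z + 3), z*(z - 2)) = 1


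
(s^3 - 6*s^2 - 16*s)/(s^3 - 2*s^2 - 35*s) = (-s^2 + 6*s + 16)/(-s^2 + 2*s + 35)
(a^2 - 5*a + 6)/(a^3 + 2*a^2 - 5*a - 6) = (a - 3)/(a^2 + 4*a + 3)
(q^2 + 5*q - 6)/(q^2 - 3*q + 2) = (q + 6)/(q - 2)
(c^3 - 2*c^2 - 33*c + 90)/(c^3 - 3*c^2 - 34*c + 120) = (c - 3)/(c - 4)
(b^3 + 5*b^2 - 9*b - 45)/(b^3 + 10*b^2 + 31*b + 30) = (b - 3)/(b + 2)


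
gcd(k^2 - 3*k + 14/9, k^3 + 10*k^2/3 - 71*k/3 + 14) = k - 2/3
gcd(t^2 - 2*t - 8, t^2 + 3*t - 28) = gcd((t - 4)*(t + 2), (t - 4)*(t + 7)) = t - 4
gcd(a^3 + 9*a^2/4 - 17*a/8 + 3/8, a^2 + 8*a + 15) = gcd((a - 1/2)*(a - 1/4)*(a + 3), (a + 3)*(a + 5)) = a + 3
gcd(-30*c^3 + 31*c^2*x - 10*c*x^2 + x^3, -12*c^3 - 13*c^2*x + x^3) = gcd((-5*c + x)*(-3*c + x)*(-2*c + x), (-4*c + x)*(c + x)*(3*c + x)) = 1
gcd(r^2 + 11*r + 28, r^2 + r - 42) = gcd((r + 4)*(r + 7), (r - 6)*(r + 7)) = r + 7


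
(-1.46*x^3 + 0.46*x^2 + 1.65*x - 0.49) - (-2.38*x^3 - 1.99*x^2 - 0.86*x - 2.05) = 0.92*x^3 + 2.45*x^2 + 2.51*x + 1.56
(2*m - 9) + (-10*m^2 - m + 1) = -10*m^2 + m - 8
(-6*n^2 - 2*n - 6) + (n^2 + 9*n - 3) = -5*n^2 + 7*n - 9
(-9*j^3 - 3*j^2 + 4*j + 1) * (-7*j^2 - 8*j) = 63*j^5 + 93*j^4 - 4*j^3 - 39*j^2 - 8*j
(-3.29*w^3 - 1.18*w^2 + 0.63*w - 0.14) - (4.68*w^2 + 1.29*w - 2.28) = -3.29*w^3 - 5.86*w^2 - 0.66*w + 2.14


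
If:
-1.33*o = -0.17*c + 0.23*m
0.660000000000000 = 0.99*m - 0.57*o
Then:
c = 8.60249554367201*o + 0.901960784313726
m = 0.575757575757576*o + 0.666666666666667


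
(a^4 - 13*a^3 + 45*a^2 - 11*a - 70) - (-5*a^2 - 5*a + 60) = a^4 - 13*a^3 + 50*a^2 - 6*a - 130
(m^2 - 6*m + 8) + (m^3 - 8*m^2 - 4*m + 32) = m^3 - 7*m^2 - 10*m + 40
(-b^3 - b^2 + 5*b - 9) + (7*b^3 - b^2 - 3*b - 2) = 6*b^3 - 2*b^2 + 2*b - 11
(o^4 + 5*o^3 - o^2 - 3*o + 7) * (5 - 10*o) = -10*o^5 - 45*o^4 + 35*o^3 + 25*o^2 - 85*o + 35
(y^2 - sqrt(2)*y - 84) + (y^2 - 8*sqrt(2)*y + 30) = 2*y^2 - 9*sqrt(2)*y - 54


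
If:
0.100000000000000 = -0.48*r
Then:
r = -0.21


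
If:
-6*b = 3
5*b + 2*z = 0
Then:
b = -1/2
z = 5/4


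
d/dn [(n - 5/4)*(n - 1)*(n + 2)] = 3*n^2 - n/2 - 13/4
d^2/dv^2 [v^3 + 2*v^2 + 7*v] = 6*v + 4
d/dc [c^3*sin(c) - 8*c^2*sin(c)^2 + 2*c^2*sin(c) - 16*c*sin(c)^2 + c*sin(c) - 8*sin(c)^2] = c^3*cos(c) + 3*c^2*sin(c) - 8*c^2*sin(2*c) + 2*c^2*cos(c) + 4*c*sin(c) - 8*c*sin(2*c) + c*cos(c) + 8*sqrt(2)*c*cos(2*c + pi/4) - 8*c + sin(c) + 8*sqrt(2)*cos(2*c + pi/4) - 8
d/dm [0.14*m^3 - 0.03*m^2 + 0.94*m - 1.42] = 0.42*m^2 - 0.06*m + 0.94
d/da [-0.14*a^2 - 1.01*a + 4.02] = -0.28*a - 1.01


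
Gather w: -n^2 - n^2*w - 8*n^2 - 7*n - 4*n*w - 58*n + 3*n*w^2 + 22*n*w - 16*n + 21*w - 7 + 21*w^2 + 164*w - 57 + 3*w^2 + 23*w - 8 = -9*n^2 - 81*n + w^2*(3*n + 24) + w*(-n^2 + 18*n + 208) - 72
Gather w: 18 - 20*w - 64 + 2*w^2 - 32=2*w^2 - 20*w - 78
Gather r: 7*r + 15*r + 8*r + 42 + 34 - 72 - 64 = 30*r - 60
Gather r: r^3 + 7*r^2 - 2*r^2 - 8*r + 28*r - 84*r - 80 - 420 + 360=r^3 + 5*r^2 - 64*r - 140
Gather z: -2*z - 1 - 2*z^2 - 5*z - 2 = -2*z^2 - 7*z - 3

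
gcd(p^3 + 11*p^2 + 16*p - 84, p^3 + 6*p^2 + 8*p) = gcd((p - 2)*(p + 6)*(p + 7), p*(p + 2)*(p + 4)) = 1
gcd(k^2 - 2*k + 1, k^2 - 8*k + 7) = k - 1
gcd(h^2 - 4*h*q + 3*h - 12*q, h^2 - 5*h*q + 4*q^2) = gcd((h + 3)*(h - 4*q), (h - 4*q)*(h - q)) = -h + 4*q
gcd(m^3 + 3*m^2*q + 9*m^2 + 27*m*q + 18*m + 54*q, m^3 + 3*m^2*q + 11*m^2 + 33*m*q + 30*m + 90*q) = m^2 + 3*m*q + 6*m + 18*q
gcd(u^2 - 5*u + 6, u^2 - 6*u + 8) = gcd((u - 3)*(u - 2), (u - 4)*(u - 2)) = u - 2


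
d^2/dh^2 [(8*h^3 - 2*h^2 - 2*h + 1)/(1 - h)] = 2*(-8*h^3 + 24*h^2 - 24*h + 3)/(h^3 - 3*h^2 + 3*h - 1)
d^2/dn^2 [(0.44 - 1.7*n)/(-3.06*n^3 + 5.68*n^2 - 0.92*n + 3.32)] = (95.50872*n^5 - 226.723968*n^4 + 222.481312*n^3 + 114.642816*n^2 - 205.372224*n + 26.234816)/(28.652616*n^9 - 159.555744*n^8 + 322.012368*n^7 - 372.453904*n^6 + 443.039712*n^5 - 391.834944*n^4 + 206.058272*n^3 - 196.25184*n^2 + 30.421824*n - 36.594368)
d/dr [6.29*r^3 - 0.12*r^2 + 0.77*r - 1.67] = 18.87*r^2 - 0.24*r + 0.77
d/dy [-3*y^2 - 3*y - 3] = -6*y - 3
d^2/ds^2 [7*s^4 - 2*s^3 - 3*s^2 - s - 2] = 84*s^2 - 12*s - 6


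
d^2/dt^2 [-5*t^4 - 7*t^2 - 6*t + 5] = -60*t^2 - 14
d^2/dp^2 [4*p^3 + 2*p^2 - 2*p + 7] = 24*p + 4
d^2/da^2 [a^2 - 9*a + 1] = 2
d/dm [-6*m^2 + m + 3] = 1 - 12*m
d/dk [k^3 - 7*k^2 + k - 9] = 3*k^2 - 14*k + 1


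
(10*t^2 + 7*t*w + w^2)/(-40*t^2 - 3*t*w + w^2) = (-2*t - w)/(8*t - w)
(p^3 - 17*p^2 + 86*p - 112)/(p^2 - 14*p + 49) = (p^2 - 10*p + 16)/(p - 7)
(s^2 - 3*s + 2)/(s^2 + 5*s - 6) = (s - 2)/(s + 6)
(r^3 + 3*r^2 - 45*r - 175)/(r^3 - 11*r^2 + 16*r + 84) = (r^2 + 10*r + 25)/(r^2 - 4*r - 12)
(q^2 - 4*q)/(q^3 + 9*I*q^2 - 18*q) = (q - 4)/(q^2 + 9*I*q - 18)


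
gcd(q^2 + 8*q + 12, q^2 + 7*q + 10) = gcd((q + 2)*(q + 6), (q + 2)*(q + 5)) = q + 2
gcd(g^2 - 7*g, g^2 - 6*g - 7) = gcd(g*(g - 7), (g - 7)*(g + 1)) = g - 7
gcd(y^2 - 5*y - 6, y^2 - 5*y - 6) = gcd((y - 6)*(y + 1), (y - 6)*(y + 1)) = y^2 - 5*y - 6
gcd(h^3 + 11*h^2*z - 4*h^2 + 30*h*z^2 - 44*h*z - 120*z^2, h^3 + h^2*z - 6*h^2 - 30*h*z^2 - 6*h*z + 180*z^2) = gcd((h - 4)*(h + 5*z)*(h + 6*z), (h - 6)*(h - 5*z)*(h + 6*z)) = h + 6*z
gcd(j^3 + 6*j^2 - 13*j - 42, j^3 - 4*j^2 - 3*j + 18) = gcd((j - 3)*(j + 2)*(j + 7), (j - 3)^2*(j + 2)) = j^2 - j - 6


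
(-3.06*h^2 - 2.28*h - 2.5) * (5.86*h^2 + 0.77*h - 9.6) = -17.9316*h^4 - 15.717*h^3 + 12.9704*h^2 + 19.963*h + 24.0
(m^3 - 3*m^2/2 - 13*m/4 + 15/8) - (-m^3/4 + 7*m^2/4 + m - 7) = 5*m^3/4 - 13*m^2/4 - 17*m/4 + 71/8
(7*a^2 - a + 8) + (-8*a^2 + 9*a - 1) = -a^2 + 8*a + 7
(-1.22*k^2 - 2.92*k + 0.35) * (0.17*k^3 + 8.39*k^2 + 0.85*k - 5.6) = -0.2074*k^5 - 10.7322*k^4 - 25.4763*k^3 + 7.2865*k^2 + 16.6495*k - 1.96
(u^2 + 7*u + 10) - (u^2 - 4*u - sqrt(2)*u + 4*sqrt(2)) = sqrt(2)*u + 11*u - 4*sqrt(2) + 10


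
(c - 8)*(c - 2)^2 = c^3 - 12*c^2 + 36*c - 32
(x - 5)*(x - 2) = x^2 - 7*x + 10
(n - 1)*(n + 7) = n^2 + 6*n - 7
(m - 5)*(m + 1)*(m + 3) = m^3 - m^2 - 17*m - 15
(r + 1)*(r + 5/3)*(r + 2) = r^3 + 14*r^2/3 + 7*r + 10/3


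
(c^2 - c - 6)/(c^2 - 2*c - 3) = (c + 2)/(c + 1)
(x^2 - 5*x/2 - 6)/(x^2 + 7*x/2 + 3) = (x - 4)/(x + 2)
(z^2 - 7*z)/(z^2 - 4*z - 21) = z/(z + 3)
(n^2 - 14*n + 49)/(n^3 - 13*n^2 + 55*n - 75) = (n^2 - 14*n + 49)/(n^3 - 13*n^2 + 55*n - 75)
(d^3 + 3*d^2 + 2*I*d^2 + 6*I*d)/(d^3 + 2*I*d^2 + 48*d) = (d^2 + d*(3 + 2*I) + 6*I)/(d^2 + 2*I*d + 48)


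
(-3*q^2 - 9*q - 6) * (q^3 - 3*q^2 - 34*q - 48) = -3*q^5 + 123*q^3 + 468*q^2 + 636*q + 288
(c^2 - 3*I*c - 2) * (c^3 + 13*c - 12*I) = c^5 - 3*I*c^4 + 11*c^3 - 51*I*c^2 - 62*c + 24*I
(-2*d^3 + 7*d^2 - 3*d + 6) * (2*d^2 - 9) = -4*d^5 + 14*d^4 + 12*d^3 - 51*d^2 + 27*d - 54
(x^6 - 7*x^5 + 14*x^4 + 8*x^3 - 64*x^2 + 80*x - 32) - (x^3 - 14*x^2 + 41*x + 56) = x^6 - 7*x^5 + 14*x^4 + 7*x^3 - 50*x^2 + 39*x - 88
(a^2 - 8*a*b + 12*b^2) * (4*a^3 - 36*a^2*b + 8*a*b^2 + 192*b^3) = 4*a^5 - 68*a^4*b + 344*a^3*b^2 - 304*a^2*b^3 - 1440*a*b^4 + 2304*b^5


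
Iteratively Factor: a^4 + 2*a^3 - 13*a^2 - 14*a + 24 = (a - 1)*(a^3 + 3*a^2 - 10*a - 24) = (a - 1)*(a + 4)*(a^2 - a - 6) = (a - 1)*(a + 2)*(a + 4)*(a - 3)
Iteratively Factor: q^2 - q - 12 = (q + 3)*(q - 4)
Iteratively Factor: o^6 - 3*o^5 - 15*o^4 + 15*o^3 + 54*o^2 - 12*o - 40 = (o - 2)*(o^5 - o^4 - 17*o^3 - 19*o^2 + 16*o + 20) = (o - 2)*(o + 2)*(o^4 - 3*o^3 - 11*o^2 + 3*o + 10) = (o - 2)*(o - 1)*(o + 2)*(o^3 - 2*o^2 - 13*o - 10) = (o - 2)*(o - 1)*(o + 1)*(o + 2)*(o^2 - 3*o - 10) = (o - 5)*(o - 2)*(o - 1)*(o + 1)*(o + 2)*(o + 2)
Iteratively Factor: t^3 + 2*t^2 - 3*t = (t + 3)*(t^2 - t) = (t - 1)*(t + 3)*(t)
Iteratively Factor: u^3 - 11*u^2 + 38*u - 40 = (u - 5)*(u^2 - 6*u + 8) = (u - 5)*(u - 4)*(u - 2)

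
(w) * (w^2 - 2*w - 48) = w^3 - 2*w^2 - 48*w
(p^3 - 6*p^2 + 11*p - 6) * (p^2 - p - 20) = p^5 - 7*p^4 - 3*p^3 + 103*p^2 - 214*p + 120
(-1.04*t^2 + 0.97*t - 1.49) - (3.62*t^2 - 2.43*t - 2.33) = -4.66*t^2 + 3.4*t + 0.84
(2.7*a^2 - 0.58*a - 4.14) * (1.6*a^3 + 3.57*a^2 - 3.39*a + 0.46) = 4.32*a^5 + 8.711*a^4 - 17.8476*a^3 - 11.5716*a^2 + 13.7678*a - 1.9044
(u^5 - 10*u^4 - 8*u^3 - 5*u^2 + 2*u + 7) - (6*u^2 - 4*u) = u^5 - 10*u^4 - 8*u^3 - 11*u^2 + 6*u + 7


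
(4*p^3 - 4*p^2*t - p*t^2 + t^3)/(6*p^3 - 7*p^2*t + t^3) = (2*p + t)/(3*p + t)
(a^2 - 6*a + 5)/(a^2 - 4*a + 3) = (a - 5)/(a - 3)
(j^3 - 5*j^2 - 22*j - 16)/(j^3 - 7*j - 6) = (j - 8)/(j - 3)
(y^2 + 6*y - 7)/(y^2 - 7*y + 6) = (y + 7)/(y - 6)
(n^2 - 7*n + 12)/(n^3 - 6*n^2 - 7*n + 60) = (n - 3)/(n^2 - 2*n - 15)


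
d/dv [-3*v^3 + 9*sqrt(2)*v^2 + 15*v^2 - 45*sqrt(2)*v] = -9*v^2 + 18*sqrt(2)*v + 30*v - 45*sqrt(2)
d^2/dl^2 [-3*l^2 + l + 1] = -6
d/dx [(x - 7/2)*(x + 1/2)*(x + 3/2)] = 3*x^2 - 3*x - 25/4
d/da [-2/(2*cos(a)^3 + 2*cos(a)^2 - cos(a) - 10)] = 8*(-6*cos(a)^2 - 4*cos(a) + 1)*sin(a)/(-4*sin(a)^2 + cos(a) + cos(3*a) - 16)^2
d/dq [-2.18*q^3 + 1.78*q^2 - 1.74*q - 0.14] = -6.54*q^2 + 3.56*q - 1.74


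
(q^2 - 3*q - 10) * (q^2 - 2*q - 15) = q^4 - 5*q^3 - 19*q^2 + 65*q + 150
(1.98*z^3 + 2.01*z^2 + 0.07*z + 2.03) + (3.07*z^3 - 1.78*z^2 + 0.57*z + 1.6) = 5.05*z^3 + 0.23*z^2 + 0.64*z + 3.63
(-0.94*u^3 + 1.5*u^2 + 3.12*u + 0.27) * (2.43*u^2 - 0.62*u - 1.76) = -2.2842*u^5 + 4.2278*u^4 + 8.306*u^3 - 3.9183*u^2 - 5.6586*u - 0.4752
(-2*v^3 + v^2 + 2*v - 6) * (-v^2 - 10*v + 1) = 2*v^5 + 19*v^4 - 14*v^3 - 13*v^2 + 62*v - 6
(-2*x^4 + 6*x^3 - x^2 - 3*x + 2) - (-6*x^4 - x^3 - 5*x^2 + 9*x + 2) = 4*x^4 + 7*x^3 + 4*x^2 - 12*x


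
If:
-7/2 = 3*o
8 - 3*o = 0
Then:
No Solution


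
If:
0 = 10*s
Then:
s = 0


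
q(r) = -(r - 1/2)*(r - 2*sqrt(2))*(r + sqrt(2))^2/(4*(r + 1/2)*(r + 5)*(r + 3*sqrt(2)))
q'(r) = (r - 1/2)*(r - 2*sqrt(2))*(r + sqrt(2))^2/(4*(r + 1/2)*(r + 5)*(r + 3*sqrt(2))^2) - (r - 1/2)*(r - 2*sqrt(2))*(2*r + 2*sqrt(2))/(4*(r + 1/2)*(r + 5)*(r + 3*sqrt(2))) - (r - 1/2)*(r + sqrt(2))^2/(4*(r + 1/2)*(r + 5)*(r + 3*sqrt(2))) + (r - 1/2)*(r - 2*sqrt(2))*(r + sqrt(2))^2/(4*(r + 1/2)*(r + 5)^2*(r + 3*sqrt(2))) + (r - 1/2)*(r - 2*sqrt(2))*(r + sqrt(2))^2/(4*(r + 1/2)^2*(r + 5)*(r + 3*sqrt(2))) - (r - 2*sqrt(2))*(r + sqrt(2))^2/(4*(r + 1/2)*(r + 5)*(r + 3*sqrt(2)))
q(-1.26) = 0.01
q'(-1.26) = 0.06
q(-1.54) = 0.00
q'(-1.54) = -0.06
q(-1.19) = 0.01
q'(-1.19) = 0.10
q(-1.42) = 0.00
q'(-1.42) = 0.00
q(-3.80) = 23.14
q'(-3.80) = -92.81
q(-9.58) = 9.39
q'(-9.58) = 0.86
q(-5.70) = 45.77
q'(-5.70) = 71.49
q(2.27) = 0.03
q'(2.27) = -0.03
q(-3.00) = 2.06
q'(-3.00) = -5.41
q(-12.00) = 8.32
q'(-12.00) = 0.19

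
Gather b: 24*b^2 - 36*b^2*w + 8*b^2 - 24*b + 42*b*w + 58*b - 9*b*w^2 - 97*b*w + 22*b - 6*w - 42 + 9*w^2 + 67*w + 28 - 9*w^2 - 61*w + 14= b^2*(32 - 36*w) + b*(-9*w^2 - 55*w + 56)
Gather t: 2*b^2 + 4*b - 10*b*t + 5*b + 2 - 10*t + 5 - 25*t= 2*b^2 + 9*b + t*(-10*b - 35) + 7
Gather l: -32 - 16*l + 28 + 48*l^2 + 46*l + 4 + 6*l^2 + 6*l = 54*l^2 + 36*l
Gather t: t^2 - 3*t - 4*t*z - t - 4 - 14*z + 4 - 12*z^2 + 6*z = t^2 + t*(-4*z - 4) - 12*z^2 - 8*z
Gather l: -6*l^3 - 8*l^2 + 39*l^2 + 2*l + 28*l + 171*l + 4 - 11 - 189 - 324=-6*l^3 + 31*l^2 + 201*l - 520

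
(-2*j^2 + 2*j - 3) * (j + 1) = -2*j^3 - j - 3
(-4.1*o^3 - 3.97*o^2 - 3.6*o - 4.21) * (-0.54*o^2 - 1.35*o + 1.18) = 2.214*o^5 + 7.6788*o^4 + 2.4655*o^3 + 2.4488*o^2 + 1.4355*o - 4.9678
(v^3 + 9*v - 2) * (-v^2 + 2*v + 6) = -v^5 + 2*v^4 - 3*v^3 + 20*v^2 + 50*v - 12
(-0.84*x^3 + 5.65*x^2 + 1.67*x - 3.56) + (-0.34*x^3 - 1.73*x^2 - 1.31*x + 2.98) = -1.18*x^3 + 3.92*x^2 + 0.36*x - 0.58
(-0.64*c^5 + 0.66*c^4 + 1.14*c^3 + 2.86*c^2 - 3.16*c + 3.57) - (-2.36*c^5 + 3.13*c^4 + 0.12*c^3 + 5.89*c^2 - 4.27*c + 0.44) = 1.72*c^5 - 2.47*c^4 + 1.02*c^3 - 3.03*c^2 + 1.11*c + 3.13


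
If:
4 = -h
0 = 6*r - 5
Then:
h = -4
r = 5/6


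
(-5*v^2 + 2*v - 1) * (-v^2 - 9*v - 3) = 5*v^4 + 43*v^3 - 2*v^2 + 3*v + 3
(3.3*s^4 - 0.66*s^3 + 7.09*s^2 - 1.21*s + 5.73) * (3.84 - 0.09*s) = -0.297*s^5 + 12.7314*s^4 - 3.1725*s^3 + 27.3345*s^2 - 5.1621*s + 22.0032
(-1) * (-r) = r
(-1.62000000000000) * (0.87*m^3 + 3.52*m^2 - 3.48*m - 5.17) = -1.4094*m^3 - 5.7024*m^2 + 5.6376*m + 8.3754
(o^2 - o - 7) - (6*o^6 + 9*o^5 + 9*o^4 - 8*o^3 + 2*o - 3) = -6*o^6 - 9*o^5 - 9*o^4 + 8*o^3 + o^2 - 3*o - 4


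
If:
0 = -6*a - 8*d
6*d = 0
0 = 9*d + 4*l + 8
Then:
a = 0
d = 0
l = -2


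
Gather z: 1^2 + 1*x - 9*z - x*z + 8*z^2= x + 8*z^2 + z*(-x - 9) + 1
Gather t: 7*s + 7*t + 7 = 7*s + 7*t + 7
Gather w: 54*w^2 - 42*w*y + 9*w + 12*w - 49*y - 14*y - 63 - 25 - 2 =54*w^2 + w*(21 - 42*y) - 63*y - 90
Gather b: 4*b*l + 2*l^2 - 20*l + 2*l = 4*b*l + 2*l^2 - 18*l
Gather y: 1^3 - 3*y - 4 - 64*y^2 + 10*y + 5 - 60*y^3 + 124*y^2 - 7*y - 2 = -60*y^3 + 60*y^2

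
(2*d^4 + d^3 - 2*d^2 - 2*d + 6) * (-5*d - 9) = -10*d^5 - 23*d^4 + d^3 + 28*d^2 - 12*d - 54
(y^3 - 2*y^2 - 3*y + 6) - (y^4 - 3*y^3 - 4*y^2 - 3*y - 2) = -y^4 + 4*y^3 + 2*y^2 + 8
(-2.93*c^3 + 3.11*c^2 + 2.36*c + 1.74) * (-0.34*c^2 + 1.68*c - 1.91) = 0.9962*c^5 - 5.9798*c^4 + 10.0187*c^3 - 2.5669*c^2 - 1.5844*c - 3.3234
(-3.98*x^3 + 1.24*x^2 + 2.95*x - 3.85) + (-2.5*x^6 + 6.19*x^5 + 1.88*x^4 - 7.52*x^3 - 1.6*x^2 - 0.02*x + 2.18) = -2.5*x^6 + 6.19*x^5 + 1.88*x^4 - 11.5*x^3 - 0.36*x^2 + 2.93*x - 1.67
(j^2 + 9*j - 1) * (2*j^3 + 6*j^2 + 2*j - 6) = 2*j^5 + 24*j^4 + 54*j^3 + 6*j^2 - 56*j + 6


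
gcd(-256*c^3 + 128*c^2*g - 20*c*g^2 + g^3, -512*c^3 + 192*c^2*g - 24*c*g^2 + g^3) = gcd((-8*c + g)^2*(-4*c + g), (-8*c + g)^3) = 64*c^2 - 16*c*g + g^2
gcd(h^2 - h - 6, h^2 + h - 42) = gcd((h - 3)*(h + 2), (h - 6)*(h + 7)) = 1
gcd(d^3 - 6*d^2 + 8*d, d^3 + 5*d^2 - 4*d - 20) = d - 2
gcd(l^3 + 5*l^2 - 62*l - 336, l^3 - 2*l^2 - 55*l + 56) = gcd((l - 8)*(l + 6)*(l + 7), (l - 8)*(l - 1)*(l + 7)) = l^2 - l - 56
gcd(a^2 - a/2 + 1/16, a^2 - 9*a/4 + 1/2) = a - 1/4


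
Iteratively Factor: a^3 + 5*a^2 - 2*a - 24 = (a + 4)*(a^2 + a - 6) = (a + 3)*(a + 4)*(a - 2)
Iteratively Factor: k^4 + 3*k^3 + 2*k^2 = (k + 1)*(k^3 + 2*k^2) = k*(k + 1)*(k^2 + 2*k) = k*(k + 1)*(k + 2)*(k)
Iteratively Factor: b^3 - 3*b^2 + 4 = (b - 2)*(b^2 - b - 2) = (b - 2)^2*(b + 1)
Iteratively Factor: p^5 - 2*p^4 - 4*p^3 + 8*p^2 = (p - 2)*(p^4 - 4*p^2) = p*(p - 2)*(p^3 - 4*p) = p*(p - 2)^2*(p^2 + 2*p) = p^2*(p - 2)^2*(p + 2)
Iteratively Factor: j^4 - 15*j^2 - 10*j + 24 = (j + 3)*(j^3 - 3*j^2 - 6*j + 8) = (j - 4)*(j + 3)*(j^2 + j - 2) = (j - 4)*(j + 2)*(j + 3)*(j - 1)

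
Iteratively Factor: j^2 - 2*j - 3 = (j + 1)*(j - 3)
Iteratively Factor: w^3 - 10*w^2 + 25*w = (w)*(w^2 - 10*w + 25) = w*(w - 5)*(w - 5)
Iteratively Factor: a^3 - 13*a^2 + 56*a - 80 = (a - 4)*(a^2 - 9*a + 20) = (a - 4)^2*(a - 5)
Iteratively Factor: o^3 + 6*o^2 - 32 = (o - 2)*(o^2 + 8*o + 16) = (o - 2)*(o + 4)*(o + 4)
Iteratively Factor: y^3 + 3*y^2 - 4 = (y - 1)*(y^2 + 4*y + 4) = (y - 1)*(y + 2)*(y + 2)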